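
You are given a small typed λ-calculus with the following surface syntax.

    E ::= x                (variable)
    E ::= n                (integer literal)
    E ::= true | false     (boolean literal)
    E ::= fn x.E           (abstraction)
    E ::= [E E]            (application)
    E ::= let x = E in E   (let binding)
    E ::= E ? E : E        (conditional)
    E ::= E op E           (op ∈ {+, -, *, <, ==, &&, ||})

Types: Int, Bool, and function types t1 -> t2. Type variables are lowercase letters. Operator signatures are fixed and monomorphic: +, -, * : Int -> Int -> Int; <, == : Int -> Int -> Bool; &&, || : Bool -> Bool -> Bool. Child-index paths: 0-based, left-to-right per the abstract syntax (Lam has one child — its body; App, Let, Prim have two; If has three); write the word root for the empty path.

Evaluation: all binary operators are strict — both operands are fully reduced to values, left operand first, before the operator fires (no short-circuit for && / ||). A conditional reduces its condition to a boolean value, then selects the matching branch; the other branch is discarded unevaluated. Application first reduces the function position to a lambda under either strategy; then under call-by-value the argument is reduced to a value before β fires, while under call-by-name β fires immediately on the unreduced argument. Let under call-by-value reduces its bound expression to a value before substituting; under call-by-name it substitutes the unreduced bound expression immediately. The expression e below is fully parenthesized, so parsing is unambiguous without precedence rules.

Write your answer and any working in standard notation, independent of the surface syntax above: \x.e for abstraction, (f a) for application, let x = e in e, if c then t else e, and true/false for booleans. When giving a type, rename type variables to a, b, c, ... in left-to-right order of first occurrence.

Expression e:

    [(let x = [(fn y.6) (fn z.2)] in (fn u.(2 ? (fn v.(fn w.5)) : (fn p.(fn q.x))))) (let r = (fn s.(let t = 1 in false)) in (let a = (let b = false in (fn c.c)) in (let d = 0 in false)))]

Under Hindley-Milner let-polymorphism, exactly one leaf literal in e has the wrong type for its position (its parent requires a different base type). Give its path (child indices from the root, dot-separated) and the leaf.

Derivation:
\y._ : a -> Int
\z._ : b -> Int
  unify a -> Int ~ (b -> Int) -> c
  unify a ~ b -> Int
  unify Int ~ c
_ _ : Int
let x : Int
  unify Int ~ Bool
  FAIL: mismatch Int ~ Bool

Answer: 0.1.0.0 : 2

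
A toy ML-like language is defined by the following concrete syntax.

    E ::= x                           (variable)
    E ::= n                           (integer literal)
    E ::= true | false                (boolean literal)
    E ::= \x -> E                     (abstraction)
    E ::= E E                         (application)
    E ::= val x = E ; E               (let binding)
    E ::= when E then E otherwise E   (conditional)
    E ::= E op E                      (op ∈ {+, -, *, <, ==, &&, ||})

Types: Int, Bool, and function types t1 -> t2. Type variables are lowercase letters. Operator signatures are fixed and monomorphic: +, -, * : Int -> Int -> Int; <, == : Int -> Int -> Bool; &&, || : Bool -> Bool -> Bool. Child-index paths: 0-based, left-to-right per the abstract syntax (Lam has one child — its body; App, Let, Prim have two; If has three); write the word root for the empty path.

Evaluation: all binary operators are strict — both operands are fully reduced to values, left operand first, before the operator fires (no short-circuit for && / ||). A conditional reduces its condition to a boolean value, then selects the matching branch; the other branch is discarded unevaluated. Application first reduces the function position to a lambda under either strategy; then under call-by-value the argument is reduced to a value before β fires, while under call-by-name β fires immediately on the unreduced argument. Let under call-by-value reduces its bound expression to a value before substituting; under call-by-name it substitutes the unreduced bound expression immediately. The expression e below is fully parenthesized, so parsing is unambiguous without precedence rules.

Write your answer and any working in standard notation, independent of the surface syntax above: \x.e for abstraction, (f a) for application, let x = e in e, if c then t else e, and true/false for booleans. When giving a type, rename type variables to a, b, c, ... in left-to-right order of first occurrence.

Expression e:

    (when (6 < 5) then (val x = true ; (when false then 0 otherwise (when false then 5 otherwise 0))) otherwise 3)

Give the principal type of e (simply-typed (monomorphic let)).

Derivation:
  unify Int ~ Int
  unify Int ~ Int
  unify Bool ~ Bool
let x : Bool
  unify Bool ~ Bool
  unify Bool ~ Bool
  unify Int ~ Int
  unify Int ~ Int
  unify Int ~ Int

Answer: Int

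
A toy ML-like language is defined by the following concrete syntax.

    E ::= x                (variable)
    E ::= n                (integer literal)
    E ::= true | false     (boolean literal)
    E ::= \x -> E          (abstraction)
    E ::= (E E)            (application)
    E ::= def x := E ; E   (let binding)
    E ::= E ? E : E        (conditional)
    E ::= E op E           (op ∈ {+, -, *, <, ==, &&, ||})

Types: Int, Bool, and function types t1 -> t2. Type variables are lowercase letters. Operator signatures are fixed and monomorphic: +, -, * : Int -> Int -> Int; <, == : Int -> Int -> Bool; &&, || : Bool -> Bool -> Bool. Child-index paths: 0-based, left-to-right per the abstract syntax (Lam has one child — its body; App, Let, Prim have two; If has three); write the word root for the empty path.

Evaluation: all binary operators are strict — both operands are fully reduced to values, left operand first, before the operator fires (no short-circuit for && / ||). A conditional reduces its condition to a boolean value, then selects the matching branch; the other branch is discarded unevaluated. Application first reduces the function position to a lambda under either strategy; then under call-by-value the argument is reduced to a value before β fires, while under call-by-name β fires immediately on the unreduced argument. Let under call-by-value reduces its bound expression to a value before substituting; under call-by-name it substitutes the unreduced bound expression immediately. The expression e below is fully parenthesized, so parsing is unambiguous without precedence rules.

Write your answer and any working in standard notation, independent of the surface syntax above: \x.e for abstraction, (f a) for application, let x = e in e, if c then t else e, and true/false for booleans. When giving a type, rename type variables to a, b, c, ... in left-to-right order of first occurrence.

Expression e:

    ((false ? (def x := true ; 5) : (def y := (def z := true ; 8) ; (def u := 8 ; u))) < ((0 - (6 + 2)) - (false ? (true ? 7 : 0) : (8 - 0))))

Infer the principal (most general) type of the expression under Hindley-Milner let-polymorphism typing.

Working:
  unify Bool ~ Bool
let x : Bool
let z : Bool
let y : Int
let u : Int
u : Int
  unify Int ~ Int
  unify Int ~ Int
  unify Int ~ Int
  unify Int ~ Int
  unify Int ~ Int
  unify Int ~ Int
  unify Int ~ Int
  unify Bool ~ Bool
  unify Bool ~ Bool
  unify Int ~ Int
  unify Int ~ Int
  unify Int ~ Int
  unify Int ~ Int
  unify Int ~ Int
  unify Int ~ Int

Answer: Bool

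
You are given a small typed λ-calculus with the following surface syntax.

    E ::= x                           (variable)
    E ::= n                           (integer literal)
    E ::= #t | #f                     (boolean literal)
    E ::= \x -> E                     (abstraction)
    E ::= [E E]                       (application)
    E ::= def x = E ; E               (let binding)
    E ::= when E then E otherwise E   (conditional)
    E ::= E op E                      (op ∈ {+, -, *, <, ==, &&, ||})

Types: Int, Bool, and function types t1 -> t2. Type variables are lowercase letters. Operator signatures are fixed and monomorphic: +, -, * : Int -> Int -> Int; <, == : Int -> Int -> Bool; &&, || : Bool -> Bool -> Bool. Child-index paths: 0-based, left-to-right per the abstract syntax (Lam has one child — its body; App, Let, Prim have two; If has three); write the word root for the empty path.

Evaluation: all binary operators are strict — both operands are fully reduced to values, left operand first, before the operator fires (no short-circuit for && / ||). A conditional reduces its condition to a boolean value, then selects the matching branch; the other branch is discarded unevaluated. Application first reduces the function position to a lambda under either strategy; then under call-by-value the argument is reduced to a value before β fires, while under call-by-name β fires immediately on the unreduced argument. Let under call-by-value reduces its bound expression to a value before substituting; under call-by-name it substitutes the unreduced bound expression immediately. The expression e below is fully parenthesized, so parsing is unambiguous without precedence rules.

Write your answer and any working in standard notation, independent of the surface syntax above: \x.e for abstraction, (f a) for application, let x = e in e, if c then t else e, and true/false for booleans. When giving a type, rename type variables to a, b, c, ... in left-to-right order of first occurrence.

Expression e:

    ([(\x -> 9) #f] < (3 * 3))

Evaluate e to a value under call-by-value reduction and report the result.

Answer: false

Trace:
step 0: (((\x.9) false) < (3 * 3))
step 1: [beta@0] (9 < (3 * 3))
step 2: [delta@1] (9 < 9)
step 3: [delta@root] false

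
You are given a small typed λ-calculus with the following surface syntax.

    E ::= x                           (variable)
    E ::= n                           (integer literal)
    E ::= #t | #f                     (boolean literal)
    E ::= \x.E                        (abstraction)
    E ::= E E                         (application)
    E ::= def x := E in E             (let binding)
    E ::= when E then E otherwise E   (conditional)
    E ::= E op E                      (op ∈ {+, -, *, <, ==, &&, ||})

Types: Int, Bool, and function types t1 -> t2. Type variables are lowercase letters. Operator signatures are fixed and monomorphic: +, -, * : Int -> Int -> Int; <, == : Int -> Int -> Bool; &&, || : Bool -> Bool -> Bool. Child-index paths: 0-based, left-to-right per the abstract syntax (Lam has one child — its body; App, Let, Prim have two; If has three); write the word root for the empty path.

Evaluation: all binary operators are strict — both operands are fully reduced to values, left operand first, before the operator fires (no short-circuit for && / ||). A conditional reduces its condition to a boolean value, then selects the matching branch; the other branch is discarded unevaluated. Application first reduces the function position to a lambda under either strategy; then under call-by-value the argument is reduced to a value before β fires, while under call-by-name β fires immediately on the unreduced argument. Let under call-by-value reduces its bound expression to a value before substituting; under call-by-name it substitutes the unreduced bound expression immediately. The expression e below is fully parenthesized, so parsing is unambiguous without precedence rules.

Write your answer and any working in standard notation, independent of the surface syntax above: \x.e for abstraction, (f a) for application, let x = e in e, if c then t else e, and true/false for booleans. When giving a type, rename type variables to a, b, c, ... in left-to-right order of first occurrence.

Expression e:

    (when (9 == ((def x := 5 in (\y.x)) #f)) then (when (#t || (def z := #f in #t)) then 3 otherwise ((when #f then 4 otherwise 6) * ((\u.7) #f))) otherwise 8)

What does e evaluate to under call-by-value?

Answer: 8

Derivation:
step 0: (if (9 == ((let x = 5 in (\y.x)) false)) then (if (true || (let z = false in true)) then 3 else ((if false then 4 else 6) * ((\u.7) false))) else 8)
step 1: [let@0.1.0] (if (9 == ((\y.5) false)) then (if (true || (let z = false in true)) then 3 else ((if false then 4 else 6) * ((\u.7) false))) else 8)
step 2: [beta@0.1] (if (9 == 5) then (if (true || (let z = false in true)) then 3 else ((if false then 4 else 6) * ((\u.7) false))) else 8)
step 3: [delta@0] (if false then (if (true || (let z = false in true)) then 3 else ((if false then 4 else 6) * ((\u.7) false))) else 8)
step 4: [if@root] 8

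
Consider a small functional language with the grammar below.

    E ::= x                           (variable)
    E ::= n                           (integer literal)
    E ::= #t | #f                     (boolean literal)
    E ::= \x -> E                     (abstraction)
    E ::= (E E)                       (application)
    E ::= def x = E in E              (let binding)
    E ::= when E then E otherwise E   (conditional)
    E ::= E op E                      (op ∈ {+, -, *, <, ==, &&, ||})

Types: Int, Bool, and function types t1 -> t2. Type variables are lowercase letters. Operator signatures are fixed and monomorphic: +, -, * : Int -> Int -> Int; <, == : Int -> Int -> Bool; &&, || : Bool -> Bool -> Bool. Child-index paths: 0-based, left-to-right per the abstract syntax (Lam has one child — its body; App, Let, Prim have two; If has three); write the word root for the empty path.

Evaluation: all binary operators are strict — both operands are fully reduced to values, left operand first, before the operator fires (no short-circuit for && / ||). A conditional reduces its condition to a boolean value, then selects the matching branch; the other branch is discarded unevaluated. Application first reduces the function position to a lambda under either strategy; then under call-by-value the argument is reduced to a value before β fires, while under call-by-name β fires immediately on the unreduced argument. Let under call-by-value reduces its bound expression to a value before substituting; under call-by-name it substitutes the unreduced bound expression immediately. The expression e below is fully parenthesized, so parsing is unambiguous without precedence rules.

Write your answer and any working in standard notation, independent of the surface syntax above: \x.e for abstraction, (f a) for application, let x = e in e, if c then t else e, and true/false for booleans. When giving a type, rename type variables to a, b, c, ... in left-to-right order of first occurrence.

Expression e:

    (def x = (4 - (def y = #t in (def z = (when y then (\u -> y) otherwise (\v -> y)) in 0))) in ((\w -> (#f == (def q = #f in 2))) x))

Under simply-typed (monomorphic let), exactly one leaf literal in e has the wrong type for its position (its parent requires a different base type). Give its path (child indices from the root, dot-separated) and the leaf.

Derivation:
  unify Int ~ Int
let y : Bool
y : Bool
  unify Bool ~ Bool
y : Bool
\u._ : a -> Bool
y : Bool
\v._ : b -> Bool
  unify a -> Bool ~ b -> Bool
  unify a ~ b
  unify Bool ~ Bool
let z : b -> Bool
  unify Int ~ Int
let x : Int
  unify Bool ~ Int
  FAIL: mismatch Bool ~ Int

Answer: 1.0.0.0 : false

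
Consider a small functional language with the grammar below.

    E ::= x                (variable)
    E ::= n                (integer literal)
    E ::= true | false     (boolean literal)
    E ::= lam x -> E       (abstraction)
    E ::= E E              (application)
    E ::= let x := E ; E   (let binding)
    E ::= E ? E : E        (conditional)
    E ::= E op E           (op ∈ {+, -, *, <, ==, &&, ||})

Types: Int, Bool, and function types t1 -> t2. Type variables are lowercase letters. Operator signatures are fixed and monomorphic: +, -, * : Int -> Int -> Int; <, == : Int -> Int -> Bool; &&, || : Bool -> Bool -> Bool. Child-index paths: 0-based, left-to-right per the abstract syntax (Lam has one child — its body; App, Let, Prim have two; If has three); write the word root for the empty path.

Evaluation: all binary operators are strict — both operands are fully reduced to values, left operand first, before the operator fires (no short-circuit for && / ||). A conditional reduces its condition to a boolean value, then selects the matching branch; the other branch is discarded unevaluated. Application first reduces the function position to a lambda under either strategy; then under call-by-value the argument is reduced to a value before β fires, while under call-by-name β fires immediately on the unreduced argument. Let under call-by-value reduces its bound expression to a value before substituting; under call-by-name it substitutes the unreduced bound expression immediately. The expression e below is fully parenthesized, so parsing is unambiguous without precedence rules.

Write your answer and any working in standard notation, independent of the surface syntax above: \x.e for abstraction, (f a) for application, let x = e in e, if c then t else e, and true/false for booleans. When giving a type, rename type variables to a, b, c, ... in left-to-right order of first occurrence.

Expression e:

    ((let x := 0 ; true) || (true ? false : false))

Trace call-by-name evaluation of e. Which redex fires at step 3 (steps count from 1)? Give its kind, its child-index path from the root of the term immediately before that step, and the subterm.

Answer: delta at root : (true || false)

Trace:
step 0: ((let x = 0 in true) || (if true then false else false))
step 1: [let@0] (true || (if true then false else false))
step 2: [if@1] (true || false)
step 3: [delta@root] true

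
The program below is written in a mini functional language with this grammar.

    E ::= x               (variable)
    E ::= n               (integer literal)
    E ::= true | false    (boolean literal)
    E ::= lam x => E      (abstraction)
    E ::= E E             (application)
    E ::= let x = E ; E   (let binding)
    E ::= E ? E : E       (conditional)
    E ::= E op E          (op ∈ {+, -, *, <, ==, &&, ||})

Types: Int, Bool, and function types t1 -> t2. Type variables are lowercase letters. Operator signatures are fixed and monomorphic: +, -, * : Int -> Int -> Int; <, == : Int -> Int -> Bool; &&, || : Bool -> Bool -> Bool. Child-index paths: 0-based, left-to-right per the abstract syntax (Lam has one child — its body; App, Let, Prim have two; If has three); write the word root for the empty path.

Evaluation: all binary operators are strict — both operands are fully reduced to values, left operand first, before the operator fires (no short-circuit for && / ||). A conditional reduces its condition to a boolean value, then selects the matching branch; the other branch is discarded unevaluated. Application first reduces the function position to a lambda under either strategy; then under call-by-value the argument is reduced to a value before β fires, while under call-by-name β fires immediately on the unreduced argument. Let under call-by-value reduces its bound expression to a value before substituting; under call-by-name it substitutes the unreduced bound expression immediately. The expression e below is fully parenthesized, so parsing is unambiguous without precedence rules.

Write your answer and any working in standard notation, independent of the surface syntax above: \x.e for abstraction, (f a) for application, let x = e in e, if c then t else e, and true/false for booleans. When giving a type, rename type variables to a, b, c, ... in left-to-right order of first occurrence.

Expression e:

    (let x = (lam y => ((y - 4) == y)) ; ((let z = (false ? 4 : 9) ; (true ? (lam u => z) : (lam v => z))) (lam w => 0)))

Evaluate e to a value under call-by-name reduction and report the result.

Derivation:
step 0: (let x = (\y.((y - 4) == y)) in ((let z = (if false then 4 else 9) in (if true then (\u.z) else (\v.z))) (\w.0)))
step 1: [let@root] ((let z = (if false then 4 else 9) in (if true then (\u.z) else (\v.z))) (\w.0))
step 2: [let@0] ((if true then (\u.(if false then 4 else 9)) else (\v.(if false then 4 else 9))) (\w.0))
step 3: [if@0] ((\u.(if false then 4 else 9)) (\w.0))
step 4: [beta@root] (if false then 4 else 9)
step 5: [if@root] 9

Answer: 9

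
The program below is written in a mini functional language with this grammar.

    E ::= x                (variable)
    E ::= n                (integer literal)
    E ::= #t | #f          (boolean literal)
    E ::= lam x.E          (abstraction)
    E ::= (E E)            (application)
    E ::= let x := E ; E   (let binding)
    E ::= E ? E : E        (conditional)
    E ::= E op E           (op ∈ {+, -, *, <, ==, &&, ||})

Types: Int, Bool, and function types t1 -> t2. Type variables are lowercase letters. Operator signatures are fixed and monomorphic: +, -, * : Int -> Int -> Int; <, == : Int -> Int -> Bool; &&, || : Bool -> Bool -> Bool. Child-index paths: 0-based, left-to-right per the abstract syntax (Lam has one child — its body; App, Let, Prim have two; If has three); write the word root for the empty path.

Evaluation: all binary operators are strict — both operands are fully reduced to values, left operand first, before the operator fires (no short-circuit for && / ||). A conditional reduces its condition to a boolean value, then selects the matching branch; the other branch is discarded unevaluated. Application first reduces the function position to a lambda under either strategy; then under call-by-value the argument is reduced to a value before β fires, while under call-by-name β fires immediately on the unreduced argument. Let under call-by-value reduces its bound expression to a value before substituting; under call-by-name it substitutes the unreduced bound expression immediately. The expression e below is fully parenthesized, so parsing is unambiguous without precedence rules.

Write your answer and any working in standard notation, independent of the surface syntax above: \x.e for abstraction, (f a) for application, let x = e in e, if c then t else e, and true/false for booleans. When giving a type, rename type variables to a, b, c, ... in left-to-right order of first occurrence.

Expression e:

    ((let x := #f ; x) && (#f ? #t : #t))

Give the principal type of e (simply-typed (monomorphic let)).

Trace:
let x : Bool
x : Bool
  unify Bool ~ Bool
  unify Bool ~ Bool
  unify Bool ~ Bool
  unify Bool ~ Bool

Answer: Bool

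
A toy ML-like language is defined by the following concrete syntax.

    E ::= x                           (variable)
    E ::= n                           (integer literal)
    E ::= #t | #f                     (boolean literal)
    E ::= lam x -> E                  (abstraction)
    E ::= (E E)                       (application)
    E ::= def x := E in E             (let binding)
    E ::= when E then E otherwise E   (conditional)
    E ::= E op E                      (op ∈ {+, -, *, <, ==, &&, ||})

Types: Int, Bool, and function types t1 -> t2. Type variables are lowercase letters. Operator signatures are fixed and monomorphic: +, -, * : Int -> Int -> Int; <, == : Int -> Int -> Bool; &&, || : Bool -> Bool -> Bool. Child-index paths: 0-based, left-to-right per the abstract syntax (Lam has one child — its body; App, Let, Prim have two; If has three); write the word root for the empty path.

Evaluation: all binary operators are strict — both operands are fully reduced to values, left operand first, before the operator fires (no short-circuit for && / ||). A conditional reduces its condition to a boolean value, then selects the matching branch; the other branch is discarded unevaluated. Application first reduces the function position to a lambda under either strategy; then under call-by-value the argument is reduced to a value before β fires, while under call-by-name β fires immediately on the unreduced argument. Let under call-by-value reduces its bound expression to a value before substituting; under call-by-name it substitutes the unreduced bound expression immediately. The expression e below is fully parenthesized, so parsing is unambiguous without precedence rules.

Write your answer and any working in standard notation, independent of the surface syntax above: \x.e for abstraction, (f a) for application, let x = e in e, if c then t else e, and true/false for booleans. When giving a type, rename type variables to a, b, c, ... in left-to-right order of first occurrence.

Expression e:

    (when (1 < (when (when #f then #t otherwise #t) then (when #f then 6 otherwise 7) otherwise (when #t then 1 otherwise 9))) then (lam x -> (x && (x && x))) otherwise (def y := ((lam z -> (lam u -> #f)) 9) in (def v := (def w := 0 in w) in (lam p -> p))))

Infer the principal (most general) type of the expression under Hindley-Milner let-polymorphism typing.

Answer: Bool -> Bool

Derivation:
  unify Int ~ Int
  unify Bool ~ Bool
  unify Bool ~ Bool
  unify Bool ~ Bool
  unify Bool ~ Bool
  unify Int ~ Int
  unify Bool ~ Bool
  unify Int ~ Int
  unify Int ~ Int
  unify Int ~ Int
  unify Bool ~ Bool
x : a
  unify a ~ Bool
x : Bool
  unify Bool ~ Bool
x : Bool
  unify Bool ~ Bool
  unify Bool ~ Bool
\x._ : Bool -> Bool
\u._ : c -> Bool
\z._ : b -> c -> Bool
  unify b -> c -> Bool ~ Int -> d
  unify b ~ Int
  unify c -> Bool ~ d
_ _ : c -> Bool
let y : forall. c -> Bool
let w : Int
w : Int
let v : Int
p : e
\p._ : e -> e
  unify Bool -> Bool ~ e -> e
  unify Bool ~ e
  unify Bool ~ Bool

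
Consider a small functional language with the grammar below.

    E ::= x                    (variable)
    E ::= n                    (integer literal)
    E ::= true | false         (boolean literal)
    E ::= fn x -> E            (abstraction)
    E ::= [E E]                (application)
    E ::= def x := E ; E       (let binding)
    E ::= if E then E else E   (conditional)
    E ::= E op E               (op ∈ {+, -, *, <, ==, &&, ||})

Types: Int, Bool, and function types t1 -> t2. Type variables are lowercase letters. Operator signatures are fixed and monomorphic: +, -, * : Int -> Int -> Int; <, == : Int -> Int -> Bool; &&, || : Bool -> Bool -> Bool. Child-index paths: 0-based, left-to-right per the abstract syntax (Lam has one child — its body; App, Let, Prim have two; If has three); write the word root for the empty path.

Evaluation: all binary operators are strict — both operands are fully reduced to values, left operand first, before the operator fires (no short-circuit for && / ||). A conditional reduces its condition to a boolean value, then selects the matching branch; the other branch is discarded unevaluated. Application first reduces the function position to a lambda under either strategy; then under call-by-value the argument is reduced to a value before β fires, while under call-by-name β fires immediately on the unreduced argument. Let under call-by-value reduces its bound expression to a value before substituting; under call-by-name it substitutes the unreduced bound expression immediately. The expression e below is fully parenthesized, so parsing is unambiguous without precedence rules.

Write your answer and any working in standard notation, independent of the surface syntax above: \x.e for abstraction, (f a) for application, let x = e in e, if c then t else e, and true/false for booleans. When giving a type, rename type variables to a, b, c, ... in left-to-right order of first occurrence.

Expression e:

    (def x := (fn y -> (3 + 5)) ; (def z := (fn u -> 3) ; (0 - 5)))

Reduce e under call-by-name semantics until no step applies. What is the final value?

Answer: -5

Working:
step 0: (let x = (\y.(3 + 5)) in (let z = (\u.3) in (0 - 5)))
step 1: [let@root] (let z = (\u.3) in (0 - 5))
step 2: [let@root] (0 - 5)
step 3: [delta@root] -5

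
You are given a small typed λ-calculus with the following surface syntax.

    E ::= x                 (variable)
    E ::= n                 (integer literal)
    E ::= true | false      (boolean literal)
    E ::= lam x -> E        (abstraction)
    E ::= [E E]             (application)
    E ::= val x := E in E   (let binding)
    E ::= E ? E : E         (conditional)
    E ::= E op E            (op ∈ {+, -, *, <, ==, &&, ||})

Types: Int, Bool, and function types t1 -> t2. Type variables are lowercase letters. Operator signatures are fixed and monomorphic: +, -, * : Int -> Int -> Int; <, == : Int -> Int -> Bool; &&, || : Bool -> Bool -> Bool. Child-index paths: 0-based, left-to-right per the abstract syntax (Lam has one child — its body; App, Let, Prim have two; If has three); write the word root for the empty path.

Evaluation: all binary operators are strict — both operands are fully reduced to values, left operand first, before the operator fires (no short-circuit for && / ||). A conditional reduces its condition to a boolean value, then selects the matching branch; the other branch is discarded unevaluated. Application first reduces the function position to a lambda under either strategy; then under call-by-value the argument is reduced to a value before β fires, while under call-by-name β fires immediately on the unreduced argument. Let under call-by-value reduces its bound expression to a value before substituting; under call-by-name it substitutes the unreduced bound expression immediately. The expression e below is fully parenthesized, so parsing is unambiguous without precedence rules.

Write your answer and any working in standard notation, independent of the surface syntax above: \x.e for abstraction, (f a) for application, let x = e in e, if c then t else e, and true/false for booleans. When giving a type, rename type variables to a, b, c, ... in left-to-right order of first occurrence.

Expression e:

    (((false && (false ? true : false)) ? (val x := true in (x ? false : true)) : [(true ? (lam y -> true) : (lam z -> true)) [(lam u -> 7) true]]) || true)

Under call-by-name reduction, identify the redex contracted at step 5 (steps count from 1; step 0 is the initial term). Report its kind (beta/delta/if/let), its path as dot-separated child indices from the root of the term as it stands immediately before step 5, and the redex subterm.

Answer: beta at 0 : ((\y.true) ((\u.7) true))

Trace:
step 0: ((if (false && (if false then true else false)) then (let x = true in (if x then false else true)) else ((if true then (\y.true) else (\z.true)) ((\u.7) true))) || true)
step 1: [if@0.0.1] ((if (false && false) then (let x = true in (if x then false else true)) else ((if true then (\y.true) else (\z.true)) ((\u.7) true))) || true)
step 2: [delta@0.0] ((if false then (let x = true in (if x then false else true)) else ((if true then (\y.true) else (\z.true)) ((\u.7) true))) || true)
step 3: [if@0] (((if true then (\y.true) else (\z.true)) ((\u.7) true)) || true)
step 4: [if@0.0] (((\y.true) ((\u.7) true)) || true)
step 5: [beta@0] (true || true)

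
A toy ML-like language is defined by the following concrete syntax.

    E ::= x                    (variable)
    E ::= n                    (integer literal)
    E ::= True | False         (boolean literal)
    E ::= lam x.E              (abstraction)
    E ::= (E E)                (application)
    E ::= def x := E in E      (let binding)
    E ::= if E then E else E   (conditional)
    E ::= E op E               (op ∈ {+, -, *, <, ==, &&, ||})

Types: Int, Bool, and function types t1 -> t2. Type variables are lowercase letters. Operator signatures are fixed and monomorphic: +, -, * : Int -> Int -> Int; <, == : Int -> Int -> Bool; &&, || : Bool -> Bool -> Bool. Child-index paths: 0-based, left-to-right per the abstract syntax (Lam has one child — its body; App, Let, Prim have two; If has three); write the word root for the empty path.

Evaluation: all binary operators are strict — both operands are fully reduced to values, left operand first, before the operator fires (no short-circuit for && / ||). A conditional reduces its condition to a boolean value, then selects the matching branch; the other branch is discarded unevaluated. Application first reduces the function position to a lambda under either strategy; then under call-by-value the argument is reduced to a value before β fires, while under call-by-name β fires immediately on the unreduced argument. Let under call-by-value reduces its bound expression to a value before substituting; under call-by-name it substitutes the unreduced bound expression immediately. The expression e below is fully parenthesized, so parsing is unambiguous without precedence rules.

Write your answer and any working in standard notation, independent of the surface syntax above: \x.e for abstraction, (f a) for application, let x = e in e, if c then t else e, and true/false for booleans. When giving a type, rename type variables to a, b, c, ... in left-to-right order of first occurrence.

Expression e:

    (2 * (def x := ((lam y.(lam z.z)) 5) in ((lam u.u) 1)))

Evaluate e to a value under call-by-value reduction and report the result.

Answer: 2

Derivation:
step 0: (2 * (let x = ((\y.(\z.z)) 5) in ((\u.u) 1)))
step 1: [beta@1.0] (2 * (let x = (\z.z) in ((\u.u) 1)))
step 2: [let@1] (2 * ((\u.u) 1))
step 3: [beta@1] (2 * 1)
step 4: [delta@root] 2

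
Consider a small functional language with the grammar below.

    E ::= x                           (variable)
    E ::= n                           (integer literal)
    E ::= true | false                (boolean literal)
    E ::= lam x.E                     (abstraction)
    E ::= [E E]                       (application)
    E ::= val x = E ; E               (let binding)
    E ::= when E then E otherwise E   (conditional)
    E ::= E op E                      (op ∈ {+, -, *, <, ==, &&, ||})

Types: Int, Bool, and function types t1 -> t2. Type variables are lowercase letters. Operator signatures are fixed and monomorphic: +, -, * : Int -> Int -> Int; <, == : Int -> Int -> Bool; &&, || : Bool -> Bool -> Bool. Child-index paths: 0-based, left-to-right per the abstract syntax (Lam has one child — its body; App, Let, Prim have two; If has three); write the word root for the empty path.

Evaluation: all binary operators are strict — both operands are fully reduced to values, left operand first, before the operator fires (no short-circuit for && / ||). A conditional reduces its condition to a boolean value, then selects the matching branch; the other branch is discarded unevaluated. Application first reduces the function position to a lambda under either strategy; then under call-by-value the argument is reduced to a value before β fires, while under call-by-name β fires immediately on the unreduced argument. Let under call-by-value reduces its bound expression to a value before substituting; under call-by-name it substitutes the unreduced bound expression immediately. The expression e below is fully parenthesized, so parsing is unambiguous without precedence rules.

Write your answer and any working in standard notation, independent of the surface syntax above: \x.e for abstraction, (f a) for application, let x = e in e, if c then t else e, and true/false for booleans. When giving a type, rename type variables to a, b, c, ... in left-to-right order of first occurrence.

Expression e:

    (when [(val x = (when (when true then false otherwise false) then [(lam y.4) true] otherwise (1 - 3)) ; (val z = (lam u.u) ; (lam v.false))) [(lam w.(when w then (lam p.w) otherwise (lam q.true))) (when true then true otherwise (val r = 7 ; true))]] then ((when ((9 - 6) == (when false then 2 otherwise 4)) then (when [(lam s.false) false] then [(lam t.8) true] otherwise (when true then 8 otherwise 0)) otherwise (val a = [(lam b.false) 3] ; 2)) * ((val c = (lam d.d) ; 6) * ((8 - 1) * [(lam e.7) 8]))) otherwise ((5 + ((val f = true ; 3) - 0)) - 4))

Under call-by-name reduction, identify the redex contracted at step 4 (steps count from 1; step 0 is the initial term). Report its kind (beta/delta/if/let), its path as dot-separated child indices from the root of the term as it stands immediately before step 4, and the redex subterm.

Answer: if at root : (if false then ((if ((9 - 6) == (if false then 2 else 4)) then (if ((\s.false) false) then ((\t.8) true) else (if true then 8 else 0)) else (let a = ((\b.false) 3) in 2)) * ((let c = (\d.d) in 6) * ((8 - 1) * ((\e.7) 8)))) else ((5 + ((let f = true in 3) - 0)) - 4))

Derivation:
step 0: (if ((let x = (if (if true then false else false) then ((\y.4) true) else (1 - 3)) in (let z = (\u.u) in (\v.false))) ((\w.(if w then (\p.w) else (\q.true))) (if true then true else (let r = 7 in true)))) then ((if ((9 - 6) == (if false then 2 else 4)) then (if ((\s.false) false) then ((\t.8) true) else (if true then 8 else 0)) else (let a = ((\b.false) 3) in 2)) * ((let c = (\d.d) in 6) * ((8 - 1) * ((\e.7) 8)))) else ((5 + ((let f = true in 3) - 0)) - 4))
step 1: [let@0.0] (if ((let z = (\u.u) in (\v.false)) ((\w.(if w then (\p.w) else (\q.true))) (if true then true else (let r = 7 in true)))) then ((if ((9 - 6) == (if false then 2 else 4)) then (if ((\s.false) false) then ((\t.8) true) else (if true then 8 else 0)) else (let a = ((\b.false) 3) in 2)) * ((let c = (\d.d) in 6) * ((8 - 1) * ((\e.7) 8)))) else ((5 + ((let f = true in 3) - 0)) - 4))
step 2: [let@0.0] (if ((\v.false) ((\w.(if w then (\p.w) else (\q.true))) (if true then true else (let r = 7 in true)))) then ((if ((9 - 6) == (if false then 2 else 4)) then (if ((\s.false) false) then ((\t.8) true) else (if true then 8 else 0)) else (let a = ((\b.false) 3) in 2)) * ((let c = (\d.d) in 6) * ((8 - 1) * ((\e.7) 8)))) else ((5 + ((let f = true in 3) - 0)) - 4))
step 3: [beta@0] (if false then ((if ((9 - 6) == (if false then 2 else 4)) then (if ((\s.false) false) then ((\t.8) true) else (if true then 8 else 0)) else (let a = ((\b.false) 3) in 2)) * ((let c = (\d.d) in 6) * ((8 - 1) * ((\e.7) 8)))) else ((5 + ((let f = true in 3) - 0)) - 4))
step 4: [if@root] ((5 + ((let f = true in 3) - 0)) - 4)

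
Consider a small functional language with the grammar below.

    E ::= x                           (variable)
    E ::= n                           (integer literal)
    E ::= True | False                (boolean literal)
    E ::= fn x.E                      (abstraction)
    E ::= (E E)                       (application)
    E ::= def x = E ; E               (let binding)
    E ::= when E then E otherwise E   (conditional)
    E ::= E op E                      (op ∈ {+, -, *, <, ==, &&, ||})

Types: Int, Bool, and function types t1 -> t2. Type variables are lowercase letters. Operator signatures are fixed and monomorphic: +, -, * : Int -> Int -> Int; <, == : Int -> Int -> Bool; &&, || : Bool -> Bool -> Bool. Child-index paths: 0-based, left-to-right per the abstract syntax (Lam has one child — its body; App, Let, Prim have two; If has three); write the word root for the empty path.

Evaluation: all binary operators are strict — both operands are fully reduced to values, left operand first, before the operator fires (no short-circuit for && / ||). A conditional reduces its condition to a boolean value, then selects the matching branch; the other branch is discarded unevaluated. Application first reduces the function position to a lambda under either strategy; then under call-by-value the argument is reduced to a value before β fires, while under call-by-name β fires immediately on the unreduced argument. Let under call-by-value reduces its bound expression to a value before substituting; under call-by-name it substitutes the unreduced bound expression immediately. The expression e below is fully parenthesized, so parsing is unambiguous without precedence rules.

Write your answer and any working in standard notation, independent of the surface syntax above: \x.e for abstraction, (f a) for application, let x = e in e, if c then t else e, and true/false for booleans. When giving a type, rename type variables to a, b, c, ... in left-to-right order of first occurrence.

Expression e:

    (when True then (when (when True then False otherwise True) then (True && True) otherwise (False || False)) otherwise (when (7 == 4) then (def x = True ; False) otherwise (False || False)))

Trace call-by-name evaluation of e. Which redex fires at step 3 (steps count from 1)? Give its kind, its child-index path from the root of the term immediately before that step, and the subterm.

Answer: if at root : (if false then (true && true) else (false || false))

Trace:
step 0: (if true then (if (if true then false else true) then (true && true) else (false || false)) else (if (7 == 4) then (let x = true in false) else (false || false)))
step 1: [if@root] (if (if true then false else true) then (true && true) else (false || false))
step 2: [if@0] (if false then (true && true) else (false || false))
step 3: [if@root] (false || false)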